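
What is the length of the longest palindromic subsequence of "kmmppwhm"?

One longest palindromic subsequence is mppm (positions 2,4,5,8); it reads the same forward and backward, and the interval DP gives dp[1][8] = 4.

4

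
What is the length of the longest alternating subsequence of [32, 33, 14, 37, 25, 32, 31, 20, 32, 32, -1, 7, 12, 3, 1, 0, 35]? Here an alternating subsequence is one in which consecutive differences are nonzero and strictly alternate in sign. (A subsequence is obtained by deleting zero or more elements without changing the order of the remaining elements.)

A longest alternating subsequence is 32, 33, 14, 37, 25, 32, 31, 32, -1, 7, 3, 35 (positions 1,2,3,4,5,6,7,9,11,12,14,17); its 11 consecutive differences strictly alternate in sign, and length 12 is optimal.

12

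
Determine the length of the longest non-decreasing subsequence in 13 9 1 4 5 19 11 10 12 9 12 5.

One longest non-decreasing subsequence is 1, 4, 5, 11, 12, 12 (positions 3,4,5,7,9,11), of length 6; no longer one exists.

6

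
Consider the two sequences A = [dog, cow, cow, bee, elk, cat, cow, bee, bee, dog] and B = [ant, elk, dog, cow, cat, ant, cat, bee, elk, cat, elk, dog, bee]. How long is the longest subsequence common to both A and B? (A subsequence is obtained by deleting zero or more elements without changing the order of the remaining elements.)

6

A longest common subsequence is dog, cow, bee, elk, cat, bee (length 6); the LCS DP confirms no longer common subsequence exists.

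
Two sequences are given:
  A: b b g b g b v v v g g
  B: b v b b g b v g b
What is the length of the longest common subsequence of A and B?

7

Backtracking the LCS table gives one alignment: b (A1,B1) → b (A2,B3) → b (A4,B4) → g (A5,B5) → b (A6,B6) → v (A9,B7) → g (A10,B8).
So the longest common subsequence has length 7.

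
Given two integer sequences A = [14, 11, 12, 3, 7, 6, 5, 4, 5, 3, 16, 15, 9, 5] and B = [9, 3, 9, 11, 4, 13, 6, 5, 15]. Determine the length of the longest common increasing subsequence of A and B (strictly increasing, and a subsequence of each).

For each value that appears in both, track the longest common increasing run ending there.
The best achievable length is 4; one witness is 3, 4, 5, 15 (A-positions 4,8,9,12, B-positions 2,5,8,9).

4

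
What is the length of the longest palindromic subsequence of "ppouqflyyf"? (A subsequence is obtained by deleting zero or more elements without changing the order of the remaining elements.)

4

One longest palindromic subsequence is fyyf (positions 6,8,9,10); it reads the same forward and backward, and the interval DP gives dp[1][10] = 4.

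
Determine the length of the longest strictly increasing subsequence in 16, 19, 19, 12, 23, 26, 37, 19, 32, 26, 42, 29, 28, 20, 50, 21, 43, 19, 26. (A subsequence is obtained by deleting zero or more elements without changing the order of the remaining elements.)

7

Let dp[i] be the longest increasing subsequence ending at position i. Then dp = [1, 2, 2, 1, 3, 4, 5, 2, 5, 4, 6, 5, 5, 3, 7, 4, 7, 2, 5].
The maximum is 7; one witness is 16, 19, 23, 26, 37, 42, 50 at positions 1,2,5,6,7,11,15.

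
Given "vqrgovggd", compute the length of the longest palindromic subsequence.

3

One longest palindromic subsequence is ggg (positions 4,7,8); it reads the same forward and backward, and the interval DP gives dp[1][9] = 3.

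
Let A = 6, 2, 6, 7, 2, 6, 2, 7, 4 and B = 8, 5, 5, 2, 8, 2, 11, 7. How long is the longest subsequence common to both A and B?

3

A longest common subsequence is 2, 2, 7 (length 3); the LCS DP confirms no longer common subsequence exists.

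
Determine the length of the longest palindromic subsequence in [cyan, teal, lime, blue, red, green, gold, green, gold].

Using dp[i][j] = 2 + dp[i+1][j−1] if the ends match, else max(dp[i+1][j], dp[i][j−1]):
dp[1][9] = 3. A witness is gold green gold at positions 7,8,9.

3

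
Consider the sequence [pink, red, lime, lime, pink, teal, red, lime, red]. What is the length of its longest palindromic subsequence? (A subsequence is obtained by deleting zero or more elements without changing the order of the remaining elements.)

One longest palindromic subsequence is red lime red lime red (positions 2,3,7,8,9); it reads the same forward and backward, and the interval DP gives dp[1][9] = 5.

5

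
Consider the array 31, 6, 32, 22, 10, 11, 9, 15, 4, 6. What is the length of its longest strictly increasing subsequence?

4

One longest increasing subsequence is 6, 10, 11, 15 (positions 2,5,6,8), of length 4; no longer one exists.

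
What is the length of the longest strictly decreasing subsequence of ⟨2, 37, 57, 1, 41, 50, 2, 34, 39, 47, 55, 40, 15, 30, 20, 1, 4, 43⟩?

Scanning left to right, the best length ending at each element is: 2→1, 37→1, 57→1, 1→2, 41→2, 50→2, 2→3, 34→3, 39→3, 47→3, 55→2, 40→4, 15→5, 30→5, 20→6, 1→7, 4→7, 43→4.
So the longest decreasing subsequence has length 7, e.g. 57, 50, 47, 40, 30, 20, 1.

7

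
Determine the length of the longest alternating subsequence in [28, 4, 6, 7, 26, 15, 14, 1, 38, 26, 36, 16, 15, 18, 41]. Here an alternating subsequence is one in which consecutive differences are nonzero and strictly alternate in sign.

9

Track the best alternating length ending on an up-step vs a down-step at each position: up/down = 1/1, 1/2, 3/2, 3/2, 3/2, 3/4, 3/4, 1/4, 5/1, 5/6, 7/6, 5/8, 5/8, 9/8, 9/1.
The maximum over both is 9; one such subsequence is 28, 4, 26, 15, 38, 26, 36, 16, 18.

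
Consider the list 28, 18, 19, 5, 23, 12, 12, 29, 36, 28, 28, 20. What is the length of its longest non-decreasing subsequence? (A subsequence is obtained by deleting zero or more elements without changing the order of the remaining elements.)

One longest non-decreasing subsequence is 18, 19, 23, 29, 36 (positions 2,3,5,8,9), of length 5; no longer one exists.

5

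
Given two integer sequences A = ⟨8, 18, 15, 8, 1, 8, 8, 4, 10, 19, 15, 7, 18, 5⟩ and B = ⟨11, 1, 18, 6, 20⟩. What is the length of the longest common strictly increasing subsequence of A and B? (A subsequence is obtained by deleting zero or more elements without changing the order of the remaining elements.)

A longest common strictly increasing subsequence is 1, 18 (length 2); it appears in order in both A and B, and no longer such subsequence exists.

2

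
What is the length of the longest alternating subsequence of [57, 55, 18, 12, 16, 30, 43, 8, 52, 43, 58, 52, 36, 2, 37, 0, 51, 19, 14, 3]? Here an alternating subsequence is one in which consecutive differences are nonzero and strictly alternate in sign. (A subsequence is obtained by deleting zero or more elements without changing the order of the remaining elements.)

A longest alternating subsequence is 57, 12, 16, 8, 52, 43, 58, 36, 37, 0, 51, 19 (positions 1,4,5,8,9,10,11,13,15,16,17,18); its 11 consecutive differences strictly alternate in sign, and length 12 is optimal.

12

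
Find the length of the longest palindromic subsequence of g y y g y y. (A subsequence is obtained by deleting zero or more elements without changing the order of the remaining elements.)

5

One longest palindromic subsequence is yygyy (positions 2,3,4,5,6); it reads the same forward and backward, and the interval DP gives dp[1][6] = 5.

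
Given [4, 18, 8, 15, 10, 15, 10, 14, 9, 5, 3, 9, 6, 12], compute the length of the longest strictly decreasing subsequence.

6

Let dp[i] be the longest decreasing subsequence ending at position i. Then dp = [1, 1, 2, 2, 3, 2, 3, 3, 4, 5, 6, 4, 5, 4].
The maximum is 6; one witness is 18, 15, 10, 9, 5, 3 at positions 2,4,5,9,10,11.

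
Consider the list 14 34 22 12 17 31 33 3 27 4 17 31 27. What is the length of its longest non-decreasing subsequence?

4

Let dp[i] be the longest non-decreasing subsequence ending at position i. Then dp = [1, 2, 2, 1, 2, 3, 4, 1, 3, 2, 3, 4, 4].
The maximum is 4; one witness is 14, 22, 31, 33 at positions 1,3,6,7.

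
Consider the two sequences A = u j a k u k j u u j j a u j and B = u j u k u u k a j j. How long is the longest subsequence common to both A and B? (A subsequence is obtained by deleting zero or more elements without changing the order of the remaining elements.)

8

A longest common subsequence is ujukuujj (length 8); the LCS DP confirms no longer common subsequence exists.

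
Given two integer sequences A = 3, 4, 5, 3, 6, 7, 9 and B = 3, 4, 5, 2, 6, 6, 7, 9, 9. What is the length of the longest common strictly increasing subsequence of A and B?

6

A longest common strictly increasing subsequence is 3, 4, 5, 6, 7, 9 (length 6); it appears in order in both A and B, and no longer such subsequence exists.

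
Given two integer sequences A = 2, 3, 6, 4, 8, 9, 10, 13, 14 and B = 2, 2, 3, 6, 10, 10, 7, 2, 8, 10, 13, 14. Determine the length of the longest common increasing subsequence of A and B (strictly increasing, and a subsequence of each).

For each value that appears in both, track the longest common increasing run ending there.
The best achievable length is 7; one witness is 2, 3, 6, 8, 10, 13, 14 (A-positions 1,2,3,5,7,8,9, B-positions 1,3,4,9,10,11,12).

7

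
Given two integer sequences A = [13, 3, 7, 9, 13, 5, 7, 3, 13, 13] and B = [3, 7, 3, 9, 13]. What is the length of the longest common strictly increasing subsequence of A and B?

4

For each value that appears in both, track the longest common increasing run ending there.
The best achievable length is 4; one witness is 3, 7, 9, 13 (A-positions 2,3,4,5, B-positions 1,2,4,5).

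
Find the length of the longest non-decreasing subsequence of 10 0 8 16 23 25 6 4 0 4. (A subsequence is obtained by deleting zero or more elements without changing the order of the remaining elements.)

5

Scanning left to right, the best length ending at each element is: 10→1, 0→1, 8→2, 16→3, 23→4, 25→5, 6→2, 4→2, 0→2, 4→3.
So the longest non-decreasing subsequence has length 5, e.g. 0, 8, 16, 23, 25.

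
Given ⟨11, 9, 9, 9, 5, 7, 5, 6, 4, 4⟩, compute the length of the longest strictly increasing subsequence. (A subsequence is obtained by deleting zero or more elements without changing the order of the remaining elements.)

2

Scanning left to right, the best length ending at each element is: 11→1, 9→1, 9→1, 9→1, 5→1, 7→2, 5→1, 6→2, 4→1, 4→1.
So the longest increasing subsequence has length 2, e.g. 5, 7.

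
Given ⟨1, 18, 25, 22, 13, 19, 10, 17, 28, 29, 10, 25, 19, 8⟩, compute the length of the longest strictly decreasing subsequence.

One longest decreasing subsequence is 25, 22, 19, 17, 10, 8 (positions 3,4,6,8,11,14), of length 6; no longer one exists.

6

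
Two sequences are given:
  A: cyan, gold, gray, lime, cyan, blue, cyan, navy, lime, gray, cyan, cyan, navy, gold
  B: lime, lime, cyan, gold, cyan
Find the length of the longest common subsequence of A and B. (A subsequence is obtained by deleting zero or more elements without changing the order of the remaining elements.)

A longest common subsequence is lime, lime, cyan, cyan (length 4); the LCS DP confirms no longer common subsequence exists.

4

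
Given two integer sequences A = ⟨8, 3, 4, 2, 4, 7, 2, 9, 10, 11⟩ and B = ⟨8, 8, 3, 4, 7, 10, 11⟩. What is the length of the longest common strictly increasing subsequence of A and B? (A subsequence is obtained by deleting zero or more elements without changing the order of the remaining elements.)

5

A longest common strictly increasing subsequence is 3, 4, 7, 10, 11 (length 5); it appears in order in both A and B, and no longer such subsequence exists.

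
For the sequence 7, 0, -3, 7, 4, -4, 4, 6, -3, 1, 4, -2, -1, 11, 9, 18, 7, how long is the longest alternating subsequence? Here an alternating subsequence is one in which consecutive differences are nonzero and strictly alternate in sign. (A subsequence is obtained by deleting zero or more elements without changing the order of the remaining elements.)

Track the best alternating length ending on an up-step vs a down-step at each position: up/down = 1/1, 1/2, 1/2, 3/1, 3/4, 1/4, 5/4, 5/4, 5/6, 7/6, 7/6, 7/8, 9/8, 9/1, 9/10, 11/1, 9/12.
The maximum over both is 12; one such subsequence is 7, 0, 7, -4, 4, -3, 1, -2, 11, 9, 18, 7.

12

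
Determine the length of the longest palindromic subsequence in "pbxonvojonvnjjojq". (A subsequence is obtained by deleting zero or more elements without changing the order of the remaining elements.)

9

One longest palindromic subsequence is onvojovno (positions 4,5,6,7,8,9,11,12,15); it reads the same forward and backward, and the interval DP gives dp[1][17] = 9.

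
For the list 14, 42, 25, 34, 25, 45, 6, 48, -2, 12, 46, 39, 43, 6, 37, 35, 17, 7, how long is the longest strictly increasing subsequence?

5

One longest increasing subsequence is 14, 25, 34, 45, 48 (positions 1,3,4,6,8), of length 5; no longer one exists.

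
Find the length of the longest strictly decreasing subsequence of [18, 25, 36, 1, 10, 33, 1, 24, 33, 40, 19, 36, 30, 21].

4

One longest decreasing subsequence is 36, 33, 24, 19 (positions 3,6,8,11), of length 4; no longer one exists.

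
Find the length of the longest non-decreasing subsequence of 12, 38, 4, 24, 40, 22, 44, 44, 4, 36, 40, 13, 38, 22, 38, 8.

Let dp[i] be the longest non-decreasing subsequence ending at position i. Then dp = [1, 2, 1, 2, 3, 2, 4, 5, 2, 3, 4, 3, 4, 4, 5, 3].
The maximum is 5; one witness is 12, 38, 40, 44, 44 at positions 1,2,5,7,8.

5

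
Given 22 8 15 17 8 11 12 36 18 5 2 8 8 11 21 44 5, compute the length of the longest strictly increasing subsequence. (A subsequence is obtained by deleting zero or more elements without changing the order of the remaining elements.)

6

Scanning left to right, the best length ending at each element is: 22→1, 8→1, 15→2, 17→3, 8→1, 11→2, 12→3, 36→4, 18→4, 5→1, 2→1, 8→2, 8→2, 11→3, 21→5, 44→6, 5→2.
So the longest increasing subsequence has length 6, e.g. 8, 15, 17, 18, 21, 44.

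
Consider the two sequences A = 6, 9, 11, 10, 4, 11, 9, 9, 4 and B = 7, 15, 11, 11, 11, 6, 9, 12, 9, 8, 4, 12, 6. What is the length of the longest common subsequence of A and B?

5

A longest common subsequence is 11, 11, 9, 9, 4 (length 5); the LCS DP confirms no longer common subsequence exists.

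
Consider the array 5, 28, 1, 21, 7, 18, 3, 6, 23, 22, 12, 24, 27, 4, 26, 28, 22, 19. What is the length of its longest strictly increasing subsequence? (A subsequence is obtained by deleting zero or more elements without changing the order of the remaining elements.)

Let dp[i] be the longest increasing subsequence ending at position i. Then dp = [1, 2, 1, 2, 2, 3, 2, 3, 4, 4, 4, 5, 6, 3, 6, 7, 5, 5].
The maximum is 7; one witness is 5, 7, 18, 23, 24, 27, 28 at positions 1,5,6,9,12,13,16.

7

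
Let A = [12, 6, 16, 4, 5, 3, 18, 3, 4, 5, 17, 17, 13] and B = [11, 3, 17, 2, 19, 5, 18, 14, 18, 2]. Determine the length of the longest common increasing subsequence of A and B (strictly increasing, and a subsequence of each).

For each value that appears in both, track the longest common increasing run ending there.
The best achievable length is 2; one witness is 3, 17 (A-positions 6,11, B-positions 2,3).

2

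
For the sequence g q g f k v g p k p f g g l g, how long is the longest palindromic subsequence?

One longest palindromic subsequence is gggpkpggg (positions 1,3,7,8,9,10,12,13,15); it reads the same forward and backward, and the interval DP gives dp[1][15] = 9.

9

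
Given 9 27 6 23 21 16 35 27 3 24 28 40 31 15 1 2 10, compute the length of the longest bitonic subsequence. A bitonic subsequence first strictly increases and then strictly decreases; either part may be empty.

8

Let inc[i] be the LIS ending at i and dec[i] the longest strictly decreasing subsequence starting at i. inc = [1, 2, 1, 2, 2, 2, 3, 3, 1, 3, 4, 5, 5, 2, 1, 2, 3], dec = [4, 6, 3, 5, 4, 3, 5, 4, 2, 3, 3, 4, 3, 2, 1, 1, 1].
max_i inc[i]+dec[i]−1 = 8, with one witness 9, 23, 27, 28, 40, 31, 15, 10.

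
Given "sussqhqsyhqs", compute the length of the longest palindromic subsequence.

Using dp[i][j] = 2 + dp[i+1][j−1] if the ends match, else max(dp[i+1][j], dp[i][j−1]):
dp[1][12] = 7. A witness is sqhyhqs at positions 1,5,6,9,10,11,12.

7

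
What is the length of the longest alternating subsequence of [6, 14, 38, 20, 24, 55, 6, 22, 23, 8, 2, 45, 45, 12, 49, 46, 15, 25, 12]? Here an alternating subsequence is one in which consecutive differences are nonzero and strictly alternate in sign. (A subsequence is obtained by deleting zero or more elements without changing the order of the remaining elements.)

Track the best alternating length ending on an up-step vs a down-step at each position: up/down = 1/1, 2/1, 2/1, 2/3, 4/3, 4/1, 1/5, 6/5, 6/5, 6/7, 1/7, 8/5, 8/5, 8/9, 10/5, 10/11, 10/11, 12/11, 8/13.
The maximum over both is 13; one such subsequence is 6, 38, 20, 24, 6, 22, 8, 45, 12, 49, 15, 25, 12.

13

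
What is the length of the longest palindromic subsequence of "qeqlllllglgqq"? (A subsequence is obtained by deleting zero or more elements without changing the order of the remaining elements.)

Using dp[i][j] = 2 + dp[i+1][j−1] if the ends match, else max(dp[i+1][j], dp[i][j−1]):
dp[1][13] = 10. A witness is qqllllllqq at positions 1,3,4,5,6,7,8,10,12,13.

10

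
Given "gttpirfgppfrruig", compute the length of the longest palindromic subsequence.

10

Using dp[i][j] = 2 + dp[i+1][j−1] if the ends match, else max(dp[i+1][j], dp[i][j−1]):
dp[1][16] = 10. A witness is girfppfrig at positions 1,5,6,7,9,10,11,13,15,16.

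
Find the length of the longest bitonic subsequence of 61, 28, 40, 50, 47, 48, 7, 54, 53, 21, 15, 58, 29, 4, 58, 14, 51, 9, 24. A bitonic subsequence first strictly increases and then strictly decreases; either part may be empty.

One longest bitonic subsequence is 28, 40, 47, 48, 54, 53, 21, 15, 14, 9 (positions 2,3,5,6,8,9,10,11,16,18): it rises to 54 then falls. Length 10 is optimal.

10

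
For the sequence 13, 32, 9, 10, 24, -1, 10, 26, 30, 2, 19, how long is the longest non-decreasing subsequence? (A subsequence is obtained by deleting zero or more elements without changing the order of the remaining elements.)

Scanning left to right, the best length ending at each element is: 13→1, 32→2, 9→1, 10→2, 24→3, -1→1, 10→3, 26→4, 30→5, 2→2, 19→4.
So the longest non-decreasing subsequence has length 5, e.g. 9, 10, 24, 26, 30.

5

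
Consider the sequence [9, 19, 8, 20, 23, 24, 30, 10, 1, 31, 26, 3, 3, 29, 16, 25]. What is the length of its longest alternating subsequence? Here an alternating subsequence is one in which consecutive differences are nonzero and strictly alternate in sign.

10

Track the best alternating length ending on an up-step vs a down-step at each position: up/down = 1/1, 2/1, 1/3, 4/1, 4/1, 4/1, 4/1, 4/5, 1/5, 6/1, 6/7, 6/7, 6/7, 8/7, 8/9, 10/9.
The maximum over both is 10; one such subsequence is 9, 19, 8, 20, 10, 31, 26, 29, 16, 25.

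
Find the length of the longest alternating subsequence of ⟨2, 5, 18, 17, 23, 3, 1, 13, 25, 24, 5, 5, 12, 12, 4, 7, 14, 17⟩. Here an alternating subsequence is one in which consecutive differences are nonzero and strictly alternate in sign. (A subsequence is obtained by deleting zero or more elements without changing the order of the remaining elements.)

10

A longest alternating subsequence is 2, 18, 17, 23, 3, 13, 5, 12, 4, 7 (positions 1,3,4,5,6,8,11,13,15,16); its 9 consecutive differences strictly alternate in sign, and length 10 is optimal.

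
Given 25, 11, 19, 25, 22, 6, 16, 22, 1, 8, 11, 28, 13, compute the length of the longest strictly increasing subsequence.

4

Scanning left to right, the best length ending at each element is: 25→1, 11→1, 19→2, 25→3, 22→3, 6→1, 16→2, 22→3, 1→1, 8→2, 11→3, 28→4, 13→4.
So the longest increasing subsequence has length 4, e.g. 11, 19, 25, 28.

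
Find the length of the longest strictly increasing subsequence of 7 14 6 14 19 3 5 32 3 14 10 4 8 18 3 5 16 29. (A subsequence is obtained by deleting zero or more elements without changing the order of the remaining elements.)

One longest increasing subsequence is 3, 5, 14, 18, 29 (positions 6,7,10,14,18), of length 5; no longer one exists.

5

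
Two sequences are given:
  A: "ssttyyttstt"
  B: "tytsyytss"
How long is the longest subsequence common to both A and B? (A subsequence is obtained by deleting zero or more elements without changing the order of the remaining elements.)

6

Backtracking the LCS table gives one alignment: t (A3,B1) → t (A4,B3) → y (A5,B5) → y (A6,B6) → t (A7,B7) → s (A9,B9).
So the longest common subsequence has length 6.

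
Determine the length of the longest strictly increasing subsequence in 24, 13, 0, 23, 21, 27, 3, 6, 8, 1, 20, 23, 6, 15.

6

One longest increasing subsequence is 0, 3, 6, 8, 20, 23 (positions 3,7,8,9,11,12), of length 6; no longer one exists.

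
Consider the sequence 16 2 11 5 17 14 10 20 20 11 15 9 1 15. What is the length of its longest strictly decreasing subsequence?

5

Scanning left to right, the best length ending at each element is: 16→1, 2→2, 11→2, 5→3, 17→1, 14→2, 10→3, 20→1, 20→1, 11→3, 15→2, 9→4, 1→5, 15→2.
So the longest decreasing subsequence has length 5, e.g. 16, 11, 10, 9, 1.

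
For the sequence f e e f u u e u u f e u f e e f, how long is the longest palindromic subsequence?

One longest palindromic subsequence is feefueuueufeef (positions 1,2,3,4,5,7,8,9,11,12,13,14,15,16); it reads the same forward and backward, and the interval DP gives dp[1][16] = 14.

14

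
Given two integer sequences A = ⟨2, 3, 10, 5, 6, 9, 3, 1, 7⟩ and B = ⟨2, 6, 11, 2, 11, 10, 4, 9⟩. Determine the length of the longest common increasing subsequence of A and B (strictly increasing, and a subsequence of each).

A longest common strictly increasing subsequence is 2, 6, 9 (length 3); it appears in order in both A and B, and no longer such subsequence exists.

3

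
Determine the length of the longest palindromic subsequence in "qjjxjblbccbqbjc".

8

One longest palindromic subsequence is jbbccbbj (positions 5,6,8,9,10,11,13,14); it reads the same forward and backward, and the interval DP gives dp[1][15] = 8.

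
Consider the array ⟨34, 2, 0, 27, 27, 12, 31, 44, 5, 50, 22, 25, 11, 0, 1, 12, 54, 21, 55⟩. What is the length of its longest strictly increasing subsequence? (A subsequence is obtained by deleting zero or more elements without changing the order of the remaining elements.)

7

Scanning left to right, the best length ending at each element is: 34→1, 2→1, 0→1, 27→2, 27→2, 12→2, 31→3, 44→4, 5→2, 50→5, 22→3, 25→4, 11→3, 0→1, 1→2, 12→4, 54→6, 21→5, 55→7.
So the longest increasing subsequence has length 7, e.g. 2, 27, 31, 44, 50, 54, 55.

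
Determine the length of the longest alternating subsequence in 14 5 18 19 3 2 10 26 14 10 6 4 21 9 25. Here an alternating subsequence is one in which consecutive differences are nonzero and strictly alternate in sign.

9

A longest alternating subsequence is 14, 5, 18, 3, 26, 14, 21, 9, 25 (positions 1,2,3,5,8,9,13,14,15); its 8 consecutive differences strictly alternate in sign, and length 9 is optimal.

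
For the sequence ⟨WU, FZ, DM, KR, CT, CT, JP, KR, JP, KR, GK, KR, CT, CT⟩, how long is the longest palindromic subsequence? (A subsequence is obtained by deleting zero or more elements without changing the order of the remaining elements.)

7

Using dp[i][j] = 2 + dp[i+1][j−1] if the ends match, else max(dp[i+1][j], dp[i][j−1]):
dp[1][14] = 7. A witness is CT CT KR GK KR CT CT at positions 5,6,8,11,12,13,14.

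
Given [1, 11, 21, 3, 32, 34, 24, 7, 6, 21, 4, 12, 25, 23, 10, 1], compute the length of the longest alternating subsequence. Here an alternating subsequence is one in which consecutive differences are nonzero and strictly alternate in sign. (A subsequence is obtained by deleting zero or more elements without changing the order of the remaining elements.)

A longest alternating subsequence is 1, 11, 3, 32, 7, 21, 4, 25, 23 (positions 1,2,4,5,8,10,11,13,14); its 8 consecutive differences strictly alternate in sign, and length 9 is optimal.

9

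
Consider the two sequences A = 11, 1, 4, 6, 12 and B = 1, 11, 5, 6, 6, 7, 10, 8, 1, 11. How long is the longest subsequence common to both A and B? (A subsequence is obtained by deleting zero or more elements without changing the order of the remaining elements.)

2

Backtracking the LCS table gives one alignment: 11 (A1,B2) → 1 (A2,B9).
So the longest common subsequence has length 2.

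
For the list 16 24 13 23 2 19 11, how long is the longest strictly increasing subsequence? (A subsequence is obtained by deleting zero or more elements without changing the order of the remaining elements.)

2

Scanning left to right, the best length ending at each element is: 16→1, 24→2, 13→1, 23→2, 2→1, 19→2, 11→2.
So the longest increasing subsequence has length 2, e.g. 16, 24.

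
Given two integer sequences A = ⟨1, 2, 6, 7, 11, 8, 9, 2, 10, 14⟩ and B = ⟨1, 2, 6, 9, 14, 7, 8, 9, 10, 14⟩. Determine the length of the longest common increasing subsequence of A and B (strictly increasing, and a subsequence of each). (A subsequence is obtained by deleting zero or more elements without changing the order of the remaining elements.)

A longest common strictly increasing subsequence is 1, 2, 6, 7, 8, 9, 10, 14 (length 8); it appears in order in both A and B, and no longer such subsequence exists.

8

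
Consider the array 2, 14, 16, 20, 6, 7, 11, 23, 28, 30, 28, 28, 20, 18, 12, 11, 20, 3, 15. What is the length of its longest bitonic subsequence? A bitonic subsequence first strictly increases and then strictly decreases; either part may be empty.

13

Let inc[i] be the LIS ending at i and dec[i] the longest strictly decreasing subsequence starting at i. inc = [1, 2, 3, 4, 2, 3, 4, 5, 6, 7, 6, 6, 5, 5, 5, 4, 6, 2, 6], dec = [1, 4, 4, 5, 2, 2, 2, 6, 6, 7, 6, 6, 5, 4, 3, 2, 2, 1, 1].
max_i inc[i]+dec[i]−1 = 13, with one witness 2, 14, 16, 20, 23, 28, 30, 28, 20, 18, 12, 11, 3.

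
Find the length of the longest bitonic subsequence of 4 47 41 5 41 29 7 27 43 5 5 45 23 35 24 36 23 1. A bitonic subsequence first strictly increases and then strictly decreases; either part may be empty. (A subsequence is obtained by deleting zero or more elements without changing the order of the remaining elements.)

10

Let inc[i] be the LIS ending at i and dec[i] the longest strictly decreasing subsequence starting at i. inc = [1, 2, 2, 2, 3, 3, 3, 4, 5, 2, 2, 6, 4, 5, 5, 6, 4, 1], dec = [2, 7, 6, 2, 6, 5, 3, 4, 5, 2, 2, 5, 2, 4, 3, 3, 2, 1].
max_i inc[i]+dec[i]−1 = 10, with one witness 4, 5, 7, 27, 43, 45, 35, 24, 23, 1.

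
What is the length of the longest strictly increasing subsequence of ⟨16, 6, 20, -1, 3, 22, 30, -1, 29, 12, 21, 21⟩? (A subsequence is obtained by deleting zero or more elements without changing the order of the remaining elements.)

4

Let dp[i] be the longest increasing subsequence ending at position i. Then dp = [1, 1, 2, 1, 2, 3, 4, 1, 4, 3, 4, 4].
The maximum is 4; one witness is 16, 20, 22, 30 at positions 1,3,6,7.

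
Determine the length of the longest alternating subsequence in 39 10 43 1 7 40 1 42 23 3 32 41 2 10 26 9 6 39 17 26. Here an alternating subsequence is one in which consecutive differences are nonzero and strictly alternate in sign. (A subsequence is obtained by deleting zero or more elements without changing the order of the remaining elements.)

15

A longest alternating subsequence is 39, 10, 43, 1, 7, 1, 42, 23, 32, 2, 10, 9, 39, 17, 26 (positions 1,2,3,4,5,7,8,9,11,13,14,16,18,19,20); its 14 consecutive differences strictly alternate in sign, and length 15 is optimal.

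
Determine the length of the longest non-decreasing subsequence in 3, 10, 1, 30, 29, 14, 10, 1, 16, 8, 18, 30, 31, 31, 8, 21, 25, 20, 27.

8

Let dp[i] be the longest non-decreasing subsequence ending at position i. Then dp = [1, 2, 1, 3, 3, 3, 3, 2, 4, 3, 5, 6, 7, 8, 4, 6, 7, 6, 8].
The maximum is 8; one witness is 3, 10, 14, 16, 18, 30, 31, 31 at positions 1,2,6,9,11,12,13,14.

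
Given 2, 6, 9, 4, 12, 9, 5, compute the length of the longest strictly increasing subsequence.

Let dp[i] be the longest increasing subsequence ending at position i. Then dp = [1, 2, 3, 2, 4, 3, 3].
The maximum is 4; one witness is 2, 6, 9, 12 at positions 1,2,3,5.

4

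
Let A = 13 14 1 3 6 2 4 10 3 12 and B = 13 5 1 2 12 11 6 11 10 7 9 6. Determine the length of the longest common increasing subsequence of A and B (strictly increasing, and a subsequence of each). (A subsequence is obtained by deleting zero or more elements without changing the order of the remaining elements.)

3

For each value that appears in both, track the longest common increasing run ending there.
The best achievable length is 3; one witness is 1, 2, 12 (A-positions 3,6,10, B-positions 3,4,5).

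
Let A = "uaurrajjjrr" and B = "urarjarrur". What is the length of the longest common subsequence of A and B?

A longest common subsequence is uarrrr (length 6); the LCS DP confirms no longer common subsequence exists.

6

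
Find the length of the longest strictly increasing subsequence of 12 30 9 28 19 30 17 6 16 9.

3

Scanning left to right, the best length ending at each element is: 12→1, 30→2, 9→1, 28→2, 19→2, 30→3, 17→2, 6→1, 16→2, 9→2.
So the longest increasing subsequence has length 3, e.g. 12, 28, 30.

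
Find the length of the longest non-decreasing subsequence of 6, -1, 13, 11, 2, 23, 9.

Let dp[i] be the longest non-decreasing subsequence ending at position i. Then dp = [1, 1, 2, 2, 2, 3, 3].
The maximum is 3; one witness is 6, 13, 23 at positions 1,3,6.

3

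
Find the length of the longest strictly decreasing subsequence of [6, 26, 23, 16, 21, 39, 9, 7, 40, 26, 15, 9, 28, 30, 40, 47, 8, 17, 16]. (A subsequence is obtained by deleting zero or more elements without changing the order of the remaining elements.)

6

Let dp[i] be the longest decreasing subsequence ending at position i. Then dp = [1, 1, 2, 3, 3, 1, 4, 5, 1, 2, 4, 5, 2, 2, 1, 1, 6, 4, 5].
The maximum is 6; one witness is 26, 23, 16, 15, 9, 8 at positions 2,3,4,11,12,17.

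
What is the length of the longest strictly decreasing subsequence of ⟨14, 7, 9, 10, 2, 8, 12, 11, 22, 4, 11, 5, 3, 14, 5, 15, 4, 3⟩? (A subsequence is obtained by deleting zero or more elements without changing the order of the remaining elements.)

6

Let dp[i] be the longest decreasing subsequence ending at position i. Then dp = [1, 2, 2, 2, 3, 3, 2, 3, 1, 4, 3, 4, 5, 2, 4, 2, 5, 6].
The maximum is 6; one witness is 14, 9, 8, 5, 4, 3 at positions 1,3,6,12,17,18.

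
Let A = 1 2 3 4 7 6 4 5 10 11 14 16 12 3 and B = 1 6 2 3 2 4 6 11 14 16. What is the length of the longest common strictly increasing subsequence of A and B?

8

A longest common strictly increasing subsequence is 1, 2, 3, 4, 6, 11, 14, 16 (length 8); it appears in order in both A and B, and no longer such subsequence exists.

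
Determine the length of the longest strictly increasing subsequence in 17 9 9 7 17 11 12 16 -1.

Let dp[i] be the longest increasing subsequence ending at position i. Then dp = [1, 1, 1, 1, 2, 2, 3, 4, 1].
The maximum is 4; one witness is 9, 11, 12, 16 at positions 2,6,7,8.

4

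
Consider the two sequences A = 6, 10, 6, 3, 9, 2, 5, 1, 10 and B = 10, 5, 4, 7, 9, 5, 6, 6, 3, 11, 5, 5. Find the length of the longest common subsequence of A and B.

4

Backtracking the LCS table gives one alignment: 6 (A1,B7) → 6 (A3,B8) → 3 (A4,B9) → 5 (A7,B12).
So the longest common subsequence has length 4.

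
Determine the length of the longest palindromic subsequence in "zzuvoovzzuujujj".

One longest palindromic subsequence is zzvoovzz (positions 1,2,4,5,6,7,8,9); it reads the same forward and backward, and the interval DP gives dp[1][15] = 8.

8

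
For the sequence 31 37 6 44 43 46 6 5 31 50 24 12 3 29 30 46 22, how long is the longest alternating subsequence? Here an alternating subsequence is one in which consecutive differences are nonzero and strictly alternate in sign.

11

Track the best alternating length ending on an up-step vs a down-step at each position: up/down = 1/1, 2/1, 1/3, 4/1, 4/5, 6/1, 1/7, 1/7, 8/7, 8/1, 8/9, 8/9, 1/9, 10/9, 10/9, 10/9, 10/11.
The maximum over both is 11; one such subsequence is 31, 37, 6, 44, 43, 46, 6, 31, 24, 29, 22.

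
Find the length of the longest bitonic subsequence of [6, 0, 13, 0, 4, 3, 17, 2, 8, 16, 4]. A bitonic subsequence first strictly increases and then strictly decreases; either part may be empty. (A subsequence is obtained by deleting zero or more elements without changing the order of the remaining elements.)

5

Let inc[i] be the LIS ending at i and dec[i] the longest strictly decreasing subsequence starting at i. inc = [1, 1, 2, 1, 2, 2, 3, 2, 3, 4, 3], dec = [4, 1, 4, 1, 3, 2, 3, 1, 2, 2, 1].
max_i inc[i]+dec[i]−1 = 5, with one witness 6, 13, 4, 3, 2.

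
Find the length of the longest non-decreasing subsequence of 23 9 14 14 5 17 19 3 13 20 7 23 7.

Scanning left to right, the best length ending at each element is: 23→1, 9→1, 14→2, 14→3, 5→1, 17→4, 19→5, 3→1, 13→2, 20→6, 7→2, 23→7, 7→3.
So the longest non-decreasing subsequence has length 7, e.g. 9, 14, 14, 17, 19, 20, 23.

7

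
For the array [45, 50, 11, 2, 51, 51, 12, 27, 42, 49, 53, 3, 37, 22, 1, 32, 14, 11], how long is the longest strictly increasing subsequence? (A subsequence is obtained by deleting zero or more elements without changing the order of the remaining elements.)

6

One longest increasing subsequence is 11, 12, 27, 42, 49, 53 (positions 3,7,8,9,10,11), of length 6; no longer one exists.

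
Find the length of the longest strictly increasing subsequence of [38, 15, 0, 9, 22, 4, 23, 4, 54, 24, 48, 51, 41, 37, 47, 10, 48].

8

Let dp[i] be the longest increasing subsequence ending at position i. Then dp = [1, 1, 1, 2, 3, 2, 4, 2, 5, 5, 6, 7, 6, 6, 7, 3, 8].
The maximum is 8; one witness is 0, 9, 22, 23, 24, 41, 47, 48 at positions 3,4,5,7,10,13,15,17.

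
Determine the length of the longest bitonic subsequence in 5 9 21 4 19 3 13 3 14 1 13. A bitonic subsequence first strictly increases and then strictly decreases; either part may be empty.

7

One longest bitonic subsequence is 5, 9, 21, 19, 13, 3, 1 (positions 1,2,3,5,7,8,10): it rises to 21 then falls. Length 7 is optimal.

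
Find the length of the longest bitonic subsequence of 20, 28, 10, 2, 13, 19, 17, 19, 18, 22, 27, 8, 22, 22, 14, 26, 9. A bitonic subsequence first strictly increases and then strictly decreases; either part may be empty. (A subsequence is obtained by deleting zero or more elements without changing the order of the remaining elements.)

Let inc[i] be the LIS ending at i and dec[i] the longest strictly decreasing subsequence starting at i. inc = [1, 2, 1, 1, 2, 3, 3, 4, 4, 5, 6, 2, 5, 5, 3, 6, 3], dec = [5, 5, 2, 1, 2, 4, 3, 4, 3, 3, 4, 1, 3, 3, 2, 2, 1].
max_i inc[i]+dec[i]−1 = 9, with one witness 10, 13, 17, 19, 22, 27, 22, 14, 9.

9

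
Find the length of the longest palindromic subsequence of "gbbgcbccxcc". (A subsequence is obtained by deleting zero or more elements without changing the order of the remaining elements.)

One longest palindromic subsequence is ccxcc (positions 5,7,9,10,11); it reads the same forward and backward, and the interval DP gives dp[1][11] = 5.

5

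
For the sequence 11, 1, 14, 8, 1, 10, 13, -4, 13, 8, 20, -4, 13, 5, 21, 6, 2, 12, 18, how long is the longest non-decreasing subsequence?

7

Let dp[i] be the longest non-decreasing subsequence ending at position i. Then dp = [1, 1, 2, 2, 2, 3, 4, 1, 5, 3, 6, 2, 6, 3, 7, 4, 3, 5, 7].
The maximum is 7; one witness is 1, 8, 10, 13, 13, 20, 21 at positions 2,4,6,7,9,11,15.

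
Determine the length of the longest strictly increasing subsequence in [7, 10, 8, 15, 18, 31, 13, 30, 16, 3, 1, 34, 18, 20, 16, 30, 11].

7

Scanning left to right, the best length ending at each element is: 7→1, 10→2, 8→2, 15→3, 18→4, 31→5, 13→3, 30→5, 16→4, 3→1, 1→1, 34→6, 18→5, 20→6, 16→4, 30→7, 11→3.
So the longest increasing subsequence has length 7, e.g. 7, 10, 15, 16, 18, 20, 30.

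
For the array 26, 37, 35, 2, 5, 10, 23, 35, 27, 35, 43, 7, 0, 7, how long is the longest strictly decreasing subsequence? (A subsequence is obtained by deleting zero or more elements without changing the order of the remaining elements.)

5

One longest decreasing subsequence is 37, 35, 10, 7, 0 (positions 2,3,6,12,13), of length 5; no longer one exists.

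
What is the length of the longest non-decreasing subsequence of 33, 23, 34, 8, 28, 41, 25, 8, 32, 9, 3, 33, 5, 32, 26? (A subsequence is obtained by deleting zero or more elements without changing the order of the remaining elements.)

4

Scanning left to right, the best length ending at each element is: 33→1, 23→1, 34→2, 8→1, 28→2, 41→3, 25→2, 8→2, 32→3, 9→3, 3→1, 33→4, 5→2, 32→4, 26→4.
So the longest non-decreasing subsequence has length 4, e.g. 23, 28, 32, 33.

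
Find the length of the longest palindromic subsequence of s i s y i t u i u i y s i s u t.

Using dp[i][j] = 2 + dp[i+1][j−1] if the ends match, else max(dp[i+1][j], dp[i][j−1]):
dp[1][16] = 13. A witness is sisyiuiuiysis at positions 1,2,3,4,5,7,8,9,10,11,12,13,14.

13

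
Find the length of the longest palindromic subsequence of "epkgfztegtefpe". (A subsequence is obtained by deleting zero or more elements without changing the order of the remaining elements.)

One longest palindromic subsequence is epfetefpe (positions 1,2,5,8,10,11,12,13,14); it reads the same forward and backward, and the interval DP gives dp[1][14] = 9.

9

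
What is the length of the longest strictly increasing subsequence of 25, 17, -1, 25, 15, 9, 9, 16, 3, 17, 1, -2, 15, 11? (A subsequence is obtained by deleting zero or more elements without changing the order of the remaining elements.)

Let dp[i] be the longest increasing subsequence ending at position i. Then dp = [1, 1, 1, 2, 2, 2, 2, 3, 2, 4, 2, 1, 3, 3].
The maximum is 4; one witness is -1, 15, 16, 17 at positions 3,5,8,10.

4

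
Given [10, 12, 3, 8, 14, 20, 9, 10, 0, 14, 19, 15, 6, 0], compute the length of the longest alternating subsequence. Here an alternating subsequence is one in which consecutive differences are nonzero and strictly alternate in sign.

9

Track the best alternating length ending on an up-step vs a down-step at each position: up/down = 1/1, 2/1, 1/3, 4/3, 4/1, 4/1, 4/5, 6/5, 1/7, 8/5, 8/5, 8/9, 8/9, 1/9.
The maximum over both is 9; one such subsequence is 10, 12, 3, 14, 9, 10, 0, 19, 15.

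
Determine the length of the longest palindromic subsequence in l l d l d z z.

3

One longest palindromic subsequence is dld (positions 3,4,5); it reads the same forward and backward, and the interval DP gives dp[1][7] = 3.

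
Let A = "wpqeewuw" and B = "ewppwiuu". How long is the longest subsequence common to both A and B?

Backtracking the LCS table gives one alignment: w (A1,B2) → p (A2,B4) → w (A6,B5) → u (A7,B8).
So the longest common subsequence has length 4.

4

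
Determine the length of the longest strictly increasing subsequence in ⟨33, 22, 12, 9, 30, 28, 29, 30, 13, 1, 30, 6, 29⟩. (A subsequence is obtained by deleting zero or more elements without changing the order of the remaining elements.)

Let dp[i] be the longest increasing subsequence ending at position i. Then dp = [1, 1, 1, 1, 2, 2, 3, 4, 2, 1, 4, 2, 3].
The maximum is 4; one witness is 22, 28, 29, 30 at positions 2,6,7,8.

4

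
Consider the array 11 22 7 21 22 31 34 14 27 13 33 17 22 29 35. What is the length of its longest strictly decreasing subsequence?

4

One longest decreasing subsequence is 22, 21, 14, 13 (positions 2,4,8,10), of length 4; no longer one exists.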